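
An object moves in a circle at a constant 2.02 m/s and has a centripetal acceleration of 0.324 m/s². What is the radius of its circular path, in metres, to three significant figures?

a_c = v²/r ⇒ r = v²/a_c = (2.02)²/0.324 = 4.080/0.324 = 12.59 m.

12.6 m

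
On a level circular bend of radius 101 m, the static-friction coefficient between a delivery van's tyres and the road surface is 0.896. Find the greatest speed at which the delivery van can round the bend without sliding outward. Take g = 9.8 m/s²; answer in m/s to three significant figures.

Friction provides the centripetal force on a flat curve. At maximum speed it is at its limiting value: μ_s m g = m v²/r.
Mass cancels: v_max = √(μ_s g r) = √(0.896 × 9.8 × 101) = √886.9 = 29.78 m/s.

29.8 m/s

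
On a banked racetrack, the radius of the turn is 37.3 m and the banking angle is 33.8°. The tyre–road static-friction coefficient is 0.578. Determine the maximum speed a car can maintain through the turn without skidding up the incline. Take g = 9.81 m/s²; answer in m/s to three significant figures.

27.3 m/s

At the maximum speed, friction acts down the slope at its limiting value f = μN. Radially (horizontal, toward centre): N sinθ + μN cosθ = mv²/r. Vertically: N cosθ − μN sinθ = mg.
Dividing: v² = r g (sinθ + μcosθ)/(cosθ − μsinθ).
sinθ + μcosθ = 0.5563 + 0.578×0.8310 = 1.037; cosθ − μsinθ = 0.8310 − 0.578×0.5563 = 0.5094.
v² = 37.3 × 9.81 × 1.037/0.5094 = 744.5 m²/s², so v = 27.29 m/s.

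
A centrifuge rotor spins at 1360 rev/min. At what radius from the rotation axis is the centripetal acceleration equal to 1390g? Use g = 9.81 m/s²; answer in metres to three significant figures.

0.672 m

ω = 1360 rev/min × 2π/60 = 142.4 rad/s.
a_c = ω²r = 1390g ⇒ r = 1390 × 9.81 / (142.4)² = 13640/20280 = 0.6723 m.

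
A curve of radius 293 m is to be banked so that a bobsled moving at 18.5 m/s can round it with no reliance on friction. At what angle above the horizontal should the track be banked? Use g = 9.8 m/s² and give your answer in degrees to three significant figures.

For a frictionless banked turn: horizontally N sinθ = mv²/r and vertically N cosθ = mg.
Dividing: tanθ = v²/(r g) = (18.5)²/(293 × 9.8) = 342.2/2871 = 0.1192.
θ = arctan(0.1192) = 6.797°.

6.80°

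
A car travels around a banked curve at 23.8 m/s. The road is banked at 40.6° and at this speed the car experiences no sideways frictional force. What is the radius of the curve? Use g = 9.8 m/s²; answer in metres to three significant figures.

Frictionless banking: tanθ = v²/(rg), so r = v²/(g tanθ).
r = (23.8)²/(9.8 × tan 40.6°) = 566.4/(9.8 × 0.8571) = 566.4/8.400 = 67.44 m.

67.4 m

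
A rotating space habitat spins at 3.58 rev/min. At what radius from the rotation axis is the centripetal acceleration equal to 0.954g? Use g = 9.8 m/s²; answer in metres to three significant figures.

66.5 m

ω = 3.58 rev/min × 2π/60 = 0.3749 rad/s.
a_c = ω²r = 0.954g ⇒ r = 0.954 × 9.8 / (0.3749)² = 9.349/0.1405 = 66.52 m.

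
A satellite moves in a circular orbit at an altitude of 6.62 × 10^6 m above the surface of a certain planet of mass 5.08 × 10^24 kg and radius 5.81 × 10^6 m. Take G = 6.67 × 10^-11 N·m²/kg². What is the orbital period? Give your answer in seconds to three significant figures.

r = R + h = 5.81 × 10^6 + 6.62 × 10^6 = 1.243 × 10^7 m. Gravity provides the centripetal force: G M m / r² = m v² / r ⇒ v = √(GM/r) = 5221 m/s.
T = 2πr/v = 2π × 1.243 × 10^7 / 5221 = 14960 s.

15000 s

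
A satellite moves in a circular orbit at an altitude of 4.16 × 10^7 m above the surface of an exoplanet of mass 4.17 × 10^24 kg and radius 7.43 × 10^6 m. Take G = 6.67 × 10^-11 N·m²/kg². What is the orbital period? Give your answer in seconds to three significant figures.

r = R + h = 7.43 × 10^6 + 4.16 × 10^7 = 4.903 × 10^7 m. Gravity provides the centripetal force: G M m / r² = m v² / r ⇒ v = √(GM/r) = 2382 m/s.
T = 2πr/v = 2π × 4.903 × 10^7 / 2382 = 129300 s.

129000 s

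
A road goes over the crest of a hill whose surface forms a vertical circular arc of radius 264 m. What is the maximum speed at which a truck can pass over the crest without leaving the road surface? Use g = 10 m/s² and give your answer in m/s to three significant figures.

At the crest the centre of the circle is below the truck, so the net downward (centripetal) force is mg − N = mv²/r.
The truck leaves the road when N → 0, giving v_max = √(g r) = √(10.0 × 264) = 51.38 m/s.

51.4 m/s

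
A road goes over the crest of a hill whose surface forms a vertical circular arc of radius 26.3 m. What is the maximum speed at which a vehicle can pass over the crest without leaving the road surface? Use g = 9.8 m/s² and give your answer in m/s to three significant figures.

16.1 m/s

At the crest the centre of the circle is below the vehicle, so the net downward (centripetal) force is mg − N = mv²/r.
The vehicle leaves the road when N → 0, giving v_max = √(g r) = √(9.8 × 26.3) = 16.05 m/s.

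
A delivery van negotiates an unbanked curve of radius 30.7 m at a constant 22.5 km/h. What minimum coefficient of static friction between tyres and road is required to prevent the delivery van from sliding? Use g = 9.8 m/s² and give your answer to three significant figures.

v = 22.5/3.6 = 6.250 m/s.
Friction provides the centripetal force: μ_s m g = m v²/r, so μ_s = v²/(g r) = (6.250)²/(9.8 × 30.7) = 39.06/300.9 = 0.1298.

0.130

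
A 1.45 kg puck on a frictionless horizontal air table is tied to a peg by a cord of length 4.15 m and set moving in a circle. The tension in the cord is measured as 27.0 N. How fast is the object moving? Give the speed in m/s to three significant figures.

8.79 m/s

T = m v²/r ⇒ v = √(T r / m) = √(27.0 × 4.15 / 1.45) = √77.28 = 8.791 m/s.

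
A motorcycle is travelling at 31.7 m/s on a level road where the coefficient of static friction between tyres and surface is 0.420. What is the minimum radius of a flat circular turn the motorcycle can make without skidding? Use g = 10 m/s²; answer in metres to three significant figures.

At the limit, μ_s m g = m v²/r, so r_min = v²/(μ_s g) = (31.7)²/(0.420 × 10.0) = 1005/4.200 = 239.3 m.

239 m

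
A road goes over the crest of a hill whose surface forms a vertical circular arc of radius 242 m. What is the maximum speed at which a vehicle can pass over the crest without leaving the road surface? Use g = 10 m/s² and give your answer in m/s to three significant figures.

49.2 m/s

At the crest the centre of the circle is below the vehicle, so the net downward (centripetal) force is mg − N = mv²/r.
The vehicle leaves the road when N → 0, giving v_max = √(g r) = √(10.0 × 242) = 49.19 m/s.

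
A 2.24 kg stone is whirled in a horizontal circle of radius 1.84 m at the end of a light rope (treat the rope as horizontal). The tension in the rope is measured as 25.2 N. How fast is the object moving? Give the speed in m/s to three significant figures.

4.55 m/s

T = m v²/r ⇒ v = √(T r / m) = √(25.2 × 1.84 / 2.24) = √20.70 = 4.550 m/s.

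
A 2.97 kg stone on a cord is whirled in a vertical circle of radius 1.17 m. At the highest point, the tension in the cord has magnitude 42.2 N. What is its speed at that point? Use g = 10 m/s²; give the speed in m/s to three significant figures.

5.32 m/s

At the top, T + mg = mv²/r, so v = √(r(T/m + g)) = √(1.17 × (42.2/2.97 + 10.0)) = √(1.17 × 24.21) = √28.32 = 5.322 m/s.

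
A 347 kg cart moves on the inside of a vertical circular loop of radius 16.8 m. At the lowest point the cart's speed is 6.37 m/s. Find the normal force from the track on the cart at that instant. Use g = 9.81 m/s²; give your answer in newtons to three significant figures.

4240 N

At the lowest point, N points up (toward the centre) and the weight mg points down (away from the centre), so the net inward force is N − mg = mv²/r.
N = m(v²/r + g) = 347 × ((6.37)²/16.8 + 9.81) = 347 × (2.415 + 9.81) = 347 × 12.23 = 4242 N.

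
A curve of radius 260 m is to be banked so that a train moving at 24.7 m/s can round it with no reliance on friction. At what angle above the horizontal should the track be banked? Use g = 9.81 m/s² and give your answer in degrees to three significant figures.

13.5°

With no friction, the horizontal component of the normal force provides the centripetal force: N sinθ = mv²/r, while N cosθ = mg vertically.
Dividing: tanθ = v²/(r g) = (24.7)²/(260 × 9.81) = 610.1/2551 = 0.2392.
θ = arctan(0.2392) = 13.45°.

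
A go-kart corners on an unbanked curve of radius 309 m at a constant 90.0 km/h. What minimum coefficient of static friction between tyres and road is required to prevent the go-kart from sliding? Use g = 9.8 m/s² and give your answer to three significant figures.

v = 90.0/3.6 = 25.00 m/s.
Friction provides the centripetal force: μ_s m g = m v²/r, so μ_s = v²/(g r) = (25.00)²/(9.8 × 309) = 625.0/3028 = 0.2064.

0.206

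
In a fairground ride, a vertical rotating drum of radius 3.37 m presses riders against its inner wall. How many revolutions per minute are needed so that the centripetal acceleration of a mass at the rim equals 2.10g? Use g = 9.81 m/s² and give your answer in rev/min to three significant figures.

23.6 rev/min

Require ω²r = 2.10g, so ω = √(2.10 × 9.81/3.37) = 2.472 rad/s.
In rev/min: ω × 60/(2π) = 2.472 × 60/(2π) = 23.61 rev/min.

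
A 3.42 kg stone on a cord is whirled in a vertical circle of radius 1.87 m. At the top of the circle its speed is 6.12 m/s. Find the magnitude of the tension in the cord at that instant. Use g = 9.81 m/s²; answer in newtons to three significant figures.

At the top, both T and the weight mg point inward (toward the centre), so T + mg = mv²/r.
T = m(v²/r − g) = 3.42 × ((6.12)²/1.87 − 9.81) = 3.42 × (20.03 − 9.81) = 3.42 × 10.22 = 34.95 N.

34.9 N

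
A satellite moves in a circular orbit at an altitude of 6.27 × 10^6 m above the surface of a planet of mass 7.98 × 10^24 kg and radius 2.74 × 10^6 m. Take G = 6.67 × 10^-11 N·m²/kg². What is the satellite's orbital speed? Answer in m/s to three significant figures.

7690 m/s

Orbital radius r = R + h = 2.74 × 10^6 + 6.27 × 10^6 = 9.010 × 10^6 m.
Gravity supplies the centripetal force: G M m / r² = m v² / r, so v = √(GM/r).
v = √(6.67 × 10^-11 × 7.98 × 10^24 / 9.010 × 10^6) = √(5.908 × 10^7) = 7686 m/s.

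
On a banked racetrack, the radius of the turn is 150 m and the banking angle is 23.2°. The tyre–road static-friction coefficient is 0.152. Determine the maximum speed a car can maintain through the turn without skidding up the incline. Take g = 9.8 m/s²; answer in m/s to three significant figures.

30.2 m/s

At the maximum speed, friction acts down the slope at its limiting value f = μN. Radially (horizontal, toward centre): N sinθ + μN cosθ = mv²/r. Vertically: N cosθ − μN sinθ = mg.
Dividing: v² = r g (sinθ + μcosθ)/(cosθ − μsinθ).
sinθ + μcosθ = 0.3939 + 0.152×0.9191 = 0.5337; cosθ − μsinθ = 0.9191 − 0.152×0.3939 = 0.8593.
v² = 150 × 9.8 × 0.5337/0.8593 = 913.0 m²/s², so v = 30.22 m/s.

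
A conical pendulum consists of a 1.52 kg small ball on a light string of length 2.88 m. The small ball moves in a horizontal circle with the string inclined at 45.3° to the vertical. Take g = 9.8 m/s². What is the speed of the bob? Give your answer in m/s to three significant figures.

4.50 m/s

The radius of the circle is r = L sinθ = 2.88 × sin 45.3° = 2.047 m.
Horizontally T sinθ = mv²/r and vertically T cosθ = mg, so tanθ = v²/(rg).
v = √(r g tanθ) = √(2.047 × 9.8 × 1.011) = √20.27 = 4.503 m/s.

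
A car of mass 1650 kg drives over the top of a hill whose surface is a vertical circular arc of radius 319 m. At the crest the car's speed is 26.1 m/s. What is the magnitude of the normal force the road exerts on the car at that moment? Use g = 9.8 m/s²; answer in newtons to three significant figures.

12600 N

At the crest the centripetal acceleration points downward (toward the centre of the arc), so mg − N = mv²/r.
N = m(g − v²/r) = 1650 × (9.8 − (26.1)²/319) = 1650 × (9.8 − 2.135) = 1650 × 7.665 = 12650 N.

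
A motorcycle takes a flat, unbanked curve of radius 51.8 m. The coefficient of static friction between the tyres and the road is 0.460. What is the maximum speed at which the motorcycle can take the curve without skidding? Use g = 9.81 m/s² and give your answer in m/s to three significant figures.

The only inward force on a level bend is static friction, so at the limit f_s = μ_s N = μ_s m g = m v²/r.
Mass cancels: v_max = √(μ_s g r) = √(0.460 × 9.81 × 51.8) = √233.8 = 15.29 m/s.

15.3 m/s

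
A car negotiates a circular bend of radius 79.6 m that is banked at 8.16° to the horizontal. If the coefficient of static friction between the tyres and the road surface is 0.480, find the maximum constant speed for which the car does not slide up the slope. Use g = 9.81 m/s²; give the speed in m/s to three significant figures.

22.9 m/s

At the maximum speed, friction acts down the slope at its limiting value f = μN. Radially (horizontal, toward centre): N sinθ + μN cosθ = mv²/r. Vertically: N cosθ − μN sinθ = mg.
Dividing: v² = r g (sinθ + μcosθ)/(cosθ − μsinθ).
sinθ + μcosθ = 0.1419 + 0.480×0.9899 = 0.6171; cosθ − μsinθ = 0.9899 − 0.480×0.1419 = 0.9217.
v² = 79.6 × 9.81 × 0.6171/0.9217 = 522.8 m²/s², so v = 22.86 m/s.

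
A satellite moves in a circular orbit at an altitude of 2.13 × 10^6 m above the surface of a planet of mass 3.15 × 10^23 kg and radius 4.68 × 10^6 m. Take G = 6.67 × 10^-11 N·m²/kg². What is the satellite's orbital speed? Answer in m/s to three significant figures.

1760 m/s

Orbital radius r = R + h = 4.68 × 10^6 + 2.13 × 10^6 = 6.810 × 10^6 m.
Gravity supplies the centripetal force: G M m / r² = m v² / r, so v = √(GM/r).
v = √(6.67 × 10^-11 × 3.15 × 10^23 / 6.810 × 10^6) = √(3.085 × 10^6) = 1756 m/s.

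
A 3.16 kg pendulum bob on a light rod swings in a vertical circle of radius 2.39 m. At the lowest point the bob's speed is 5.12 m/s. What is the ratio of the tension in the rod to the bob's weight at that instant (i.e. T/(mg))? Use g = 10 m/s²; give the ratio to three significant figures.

2.10

At the bottom, T − mg = mv²/r, so T = m(v²/r + g) and T/(mg) = v²/(rg) + 1 = (5.12)²/(2.39 × 10.0) + 1 = 1.097 + 1 = 2.097.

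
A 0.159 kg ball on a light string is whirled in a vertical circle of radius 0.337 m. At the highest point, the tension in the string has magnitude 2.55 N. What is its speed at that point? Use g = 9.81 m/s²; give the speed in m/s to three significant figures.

2.95 m/s

At the top, T + mg = mv²/r, so v = √(r(T/m + g)) = √(0.337 × (2.55/0.159 + 9.81)) = √(0.337 × 25.85) = √8.711 = 2.951 m/s.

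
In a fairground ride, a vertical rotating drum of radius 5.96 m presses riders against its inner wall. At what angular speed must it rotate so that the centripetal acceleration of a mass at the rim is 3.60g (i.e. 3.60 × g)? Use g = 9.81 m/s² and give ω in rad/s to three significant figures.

2.43 rad/s

Centripetal acceleration a_c = ω²r. Setting ω²r = 3.60g:
ω = √(3.60g / r) = √(3.60 × 9.81 / 5.96) = √5.926 = 2.434 rad/s.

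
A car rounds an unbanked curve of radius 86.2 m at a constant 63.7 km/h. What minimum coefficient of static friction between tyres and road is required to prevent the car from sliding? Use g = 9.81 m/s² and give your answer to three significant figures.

0.370

v = 63.7/3.6 = 17.69 m/s.
Friction provides the centripetal force: μ_s m g = m v²/r, so μ_s = v²/(g r) = (17.69)²/(9.81 × 86.2) = 313.1/845.6 = 0.3703.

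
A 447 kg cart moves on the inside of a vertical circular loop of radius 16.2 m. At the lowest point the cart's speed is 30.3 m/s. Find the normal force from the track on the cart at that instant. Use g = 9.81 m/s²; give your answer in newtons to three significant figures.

At the lowest point, N points up (toward the centre) and the weight mg points down (away from the centre), so the net inward force is N − mg = mv²/r.
N = m(v²/r + g) = 447 × ((30.3)²/16.2 + 9.81) = 447 × (56.67 + 9.81) = 447 × 66.48 = 29720 N.

29700 N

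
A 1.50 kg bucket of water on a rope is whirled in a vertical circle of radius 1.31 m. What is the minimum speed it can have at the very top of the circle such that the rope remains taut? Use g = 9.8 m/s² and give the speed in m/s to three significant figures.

At the highest point the centre is directly below, so both the weight and T act inward: T + mg = mv²/r.
At minimum speed T → 0, so mg = mv_min²/r ⇒ v_min = √(g r) = √(9.8 × 1.31) = 3.583 m/s.

3.58 m/s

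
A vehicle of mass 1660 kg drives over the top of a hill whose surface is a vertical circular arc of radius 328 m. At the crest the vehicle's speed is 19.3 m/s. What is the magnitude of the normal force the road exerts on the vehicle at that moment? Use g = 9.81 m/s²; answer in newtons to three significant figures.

At the crest the centripetal acceleration points downward (toward the centre of the arc), so mg − N = mv²/r.
N = m(g − v²/r) = 1660 × (9.81 − (19.3)²/328) = 1660 × (9.81 − 1.136) = 1660 × 8.674 = 14400 N.

14400 N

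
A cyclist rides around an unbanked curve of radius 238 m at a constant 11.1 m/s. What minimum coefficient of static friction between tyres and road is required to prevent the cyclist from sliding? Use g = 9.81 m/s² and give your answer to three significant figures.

Friction provides the centripetal force: μ_s m g = m v²/r, so μ_s = v²/(g r) = (11.10)²/(9.81 × 238) = 123.2/2335 = 0.05277.

0.0528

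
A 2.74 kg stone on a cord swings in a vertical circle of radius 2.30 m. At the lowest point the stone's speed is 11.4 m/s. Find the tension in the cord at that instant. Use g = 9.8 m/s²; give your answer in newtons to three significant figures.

At the lowest point, T points up (toward the centre) and the weight mg points down (away from the centre), so the net inward force is T − mg = mv²/r.
T = m(v²/r + g) = 2.74 × ((11.4)²/2.30 + 9.8) = 2.74 × (56.50 + 9.8) = 2.74 × 66.30 = 181.7 N.

182 N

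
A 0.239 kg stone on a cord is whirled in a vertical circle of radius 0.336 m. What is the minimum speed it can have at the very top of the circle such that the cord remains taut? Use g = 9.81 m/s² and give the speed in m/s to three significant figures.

At the top, both weight mg and T point toward the centre: T + mg = mv²/r.
At minimum speed T → 0, so mg = mv_min²/r ⇒ v_min = √(g r) = √(9.81 × 0.336) = 1.816 m/s.

1.82 m/s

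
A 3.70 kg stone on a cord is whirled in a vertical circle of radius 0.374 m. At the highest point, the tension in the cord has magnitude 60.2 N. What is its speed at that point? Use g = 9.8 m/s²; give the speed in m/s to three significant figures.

3.12 m/s

At the top, T + mg = mv²/r, so v = √(r(T/m + g)) = √(0.374 × (60.2/3.70 + 9.8)) = √(0.374 × 26.07) = √9.750 = 3.123 m/s.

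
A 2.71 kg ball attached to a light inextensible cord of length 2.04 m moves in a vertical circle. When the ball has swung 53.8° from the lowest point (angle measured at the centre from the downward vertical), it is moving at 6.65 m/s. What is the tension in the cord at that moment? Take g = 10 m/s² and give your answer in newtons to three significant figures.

74.8 N

Take the radial direction toward the centre of the circle as positive. The component of the weight along the string toward the centre is −mg cos φ (φ measured from the bottom), so Newton's second law along the string gives T − mg cos φ = m v²/r.
cos 53.8° = 0.5906, so T = m(v²/r + g cos φ) = 2.71 × ((6.65)²/2.04 + 10.0 × 0.5906) = 2.71 × (21.68 + (5.906)) = 2.71 × 27.58 = 74.75 N.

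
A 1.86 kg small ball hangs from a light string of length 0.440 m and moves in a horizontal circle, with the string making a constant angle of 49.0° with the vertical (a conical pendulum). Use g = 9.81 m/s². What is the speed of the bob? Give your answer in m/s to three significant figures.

The radius of the circle is r = L sinθ = 0.440 × sin 49.0° = 0.3321 m.
Horizontally T sinθ = mv²/r and vertically T cosθ = mg, so tanθ = v²/(rg).
v = √(r g tanθ) = √(0.3321 × 9.81 × 1.150) = √3.747 = 1.936 m/s.

1.94 m/s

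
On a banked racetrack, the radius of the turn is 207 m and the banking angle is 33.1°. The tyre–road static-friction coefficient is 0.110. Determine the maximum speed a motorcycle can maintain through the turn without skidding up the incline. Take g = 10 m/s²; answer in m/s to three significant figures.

41.2 m/s

At the maximum speed, friction acts down the slope at its limiting value f = μN. Radially (horizontal, toward centre): N sinθ + μN cosθ = mv²/r. Vertically: N cosθ − μN sinθ = mg.
Dividing: v² = r g (sinθ + μcosθ)/(cosθ − μsinθ).
sinθ + μcosθ = 0.5461 + 0.110×0.8377 = 0.6383; cosθ − μsinθ = 0.8377 − 0.110×0.5461 = 0.7776.
v² = 207 × 10.0 × 0.6383/0.7776 = 1699 m²/s², so v = 41.22 m/s.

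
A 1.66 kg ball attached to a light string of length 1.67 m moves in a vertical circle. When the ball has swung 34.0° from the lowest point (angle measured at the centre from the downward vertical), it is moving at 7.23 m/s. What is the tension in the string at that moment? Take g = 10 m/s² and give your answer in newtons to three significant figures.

Take the radial direction toward the centre of the circle as positive. The component of the weight along the string toward the centre is −mg cos φ (φ measured from the bottom), so Newton's second law along the string gives T − mg cos φ = m v²/r.
cos 34.0° = 0.8290, so T = m(v²/r + g cos φ) = 1.66 × ((7.23)²/1.67 + 10.0 × 0.8290) = 1.66 × (31.30 + (8.290)) = 1.66 × 39.59 = 65.72 N.

65.7 N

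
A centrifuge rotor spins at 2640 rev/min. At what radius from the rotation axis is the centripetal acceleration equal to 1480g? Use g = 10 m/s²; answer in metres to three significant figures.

0.194 m

ω = 2640 rev/min × 2π/60 = 276.5 rad/s.
a_c = ω²r = 1480g ⇒ r = 1480 × 10.0 / (276.5)² = 14800/76430 = 0.1936 m.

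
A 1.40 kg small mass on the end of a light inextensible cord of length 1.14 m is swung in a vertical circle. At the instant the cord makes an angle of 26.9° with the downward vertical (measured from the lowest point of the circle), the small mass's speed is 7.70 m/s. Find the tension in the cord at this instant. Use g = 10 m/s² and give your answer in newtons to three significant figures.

Take the radial direction toward the centre of the circle as positive. The component of the weight along the string toward the centre is −mg cos φ (φ measured from the bottom), so Newton's second law along the string gives T − mg cos φ = m v²/r.
cos 26.9° = 0.8918, so T = m(v²/r + g cos φ) = 1.40 × ((7.70)²/1.14 + 10.0 × 0.8918) = 1.40 × (52.01 + (8.918)) = 1.40 × 60.93 = 85.30 N.

85.3 N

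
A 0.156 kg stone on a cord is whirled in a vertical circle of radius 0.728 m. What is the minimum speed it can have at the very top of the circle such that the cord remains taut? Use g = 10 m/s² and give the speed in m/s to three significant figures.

2.70 m/s

At the top, both weight mg and T point toward the centre: T + mg = mv²/r.
At minimum speed T → 0, so mg = mv_min²/r ⇒ v_min = √(g r) = √(10.0 × 0.728) = 2.698 m/s.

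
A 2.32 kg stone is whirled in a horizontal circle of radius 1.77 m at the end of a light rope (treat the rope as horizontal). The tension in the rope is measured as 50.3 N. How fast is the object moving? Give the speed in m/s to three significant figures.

6.19 m/s

T = m v²/r ⇒ v = √(T r / m) = √(50.3 × 1.77 / 2.32) = √38.38 = 6.195 m/s.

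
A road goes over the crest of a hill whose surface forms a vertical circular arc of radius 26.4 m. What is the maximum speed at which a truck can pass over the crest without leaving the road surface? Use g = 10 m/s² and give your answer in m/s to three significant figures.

16.2 m/s

At the crest the centre of the circle is below the truck, so the net downward (centripetal) force is mg − N = mv²/r.
The truck leaves the road when N → 0, giving v_max = √(g r) = √(10.0 × 26.4) = 16.25 m/s.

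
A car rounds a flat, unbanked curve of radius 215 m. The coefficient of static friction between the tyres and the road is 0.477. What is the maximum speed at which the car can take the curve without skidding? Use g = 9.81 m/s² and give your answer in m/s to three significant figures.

Friction provides the centripetal force on a flat curve. At maximum speed it is at its limiting value: μ_s m g = m v²/r.
Mass cancels: v_max = √(μ_s g r) = √(0.477 × 9.81 × 215) = √1006 = 31.72 m/s.

31.7 m/s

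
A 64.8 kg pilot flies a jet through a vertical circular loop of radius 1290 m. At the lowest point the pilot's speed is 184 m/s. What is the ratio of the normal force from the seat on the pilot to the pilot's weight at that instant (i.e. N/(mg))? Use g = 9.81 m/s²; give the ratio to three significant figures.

At the bottom, N − mg = mv²/r, so N = m(v²/r + g) and N/(mg) = v²/(rg) + 1 = (184)²/(1290 × 9.81) + 1 = 2.675 + 1 = 3.675.

3.68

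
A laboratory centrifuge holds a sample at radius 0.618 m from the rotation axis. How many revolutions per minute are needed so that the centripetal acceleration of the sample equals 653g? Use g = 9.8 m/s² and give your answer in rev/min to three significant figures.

972 rev/min

Require ω²r = 653g, so ω = √(653 × 9.8/0.618) = 101.8 rad/s.
In rev/min: ω × 60/(2π) = 101.8 × 60/(2π) = 971.7 rev/min.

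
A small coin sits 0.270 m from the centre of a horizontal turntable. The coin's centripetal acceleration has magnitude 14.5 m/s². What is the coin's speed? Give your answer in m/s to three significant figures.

a_c = v²/r ⇒ v = √(a_c · r) = √(14.5 × 0.270) = √3.915 = 1.979 m/s.

1.98 m/s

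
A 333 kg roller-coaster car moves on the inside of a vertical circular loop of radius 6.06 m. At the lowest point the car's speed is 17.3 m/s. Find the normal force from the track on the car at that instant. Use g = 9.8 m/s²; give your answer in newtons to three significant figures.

At the lowest point, N points up (toward the centre) and the weight mg points down (away from the centre), so the net inward force is N − mg = mv²/r.
N = m(v²/r + g) = 333 × ((17.3)²/6.06 + 9.8) = 333 × (49.39 + 9.8) = 333 × 59.19 = 19710 N.

19700 N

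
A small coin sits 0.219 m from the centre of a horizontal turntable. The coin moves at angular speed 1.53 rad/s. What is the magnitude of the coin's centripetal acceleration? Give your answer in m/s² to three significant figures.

v = ωr = 1.53 × 0.219 = 0.3351 m/s.
a_c = v²/r = (0.3351)²/0.219 = 0.1123/0.219 = 0.5127 m/s².

0.513 m/s²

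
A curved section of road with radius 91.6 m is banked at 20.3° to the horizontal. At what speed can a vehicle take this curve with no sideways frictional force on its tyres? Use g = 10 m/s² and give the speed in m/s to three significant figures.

On a frictionless banked curve, N sinθ = mv²/r and N cosθ = mg, so tanθ = v²/(rg).
v = √(r g tanθ) = √(91.6 × 10.0 × tan 20.3°) = √(91.6 × 10.0 × 0.3699) = √338.8 = 18.41 m/s.

18.4 m/s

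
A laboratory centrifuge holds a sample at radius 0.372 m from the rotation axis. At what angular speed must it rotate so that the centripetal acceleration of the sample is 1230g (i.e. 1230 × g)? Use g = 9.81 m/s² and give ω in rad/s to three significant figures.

Centripetal acceleration a_c = ω²r. Setting ω²r = 1230g:
ω = √(1230g / r) = √(1230 × 9.81 / 0.372) = √32440 = 180.1 rad/s.

180 rad/s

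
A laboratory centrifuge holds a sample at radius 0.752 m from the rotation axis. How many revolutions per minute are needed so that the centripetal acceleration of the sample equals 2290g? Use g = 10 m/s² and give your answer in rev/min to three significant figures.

Require ω²r = 2290g, so ω = √(2290 × 10.0/0.752) = 174.5 rad/s.
In rev/min: ω × 60/(2π) = 174.5 × 60/(2π) = 1666 rev/min.

1670 rev/min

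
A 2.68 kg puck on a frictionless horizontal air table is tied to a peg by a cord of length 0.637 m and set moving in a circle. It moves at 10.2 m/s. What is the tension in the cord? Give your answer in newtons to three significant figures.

438 N

The tension is the only horizontal force, so it supplies the full centripetal force: T = m v²/r = 2.68 × (10.20)²/0.637 = 2.68 × 104.0/0.637 = 437.7 N.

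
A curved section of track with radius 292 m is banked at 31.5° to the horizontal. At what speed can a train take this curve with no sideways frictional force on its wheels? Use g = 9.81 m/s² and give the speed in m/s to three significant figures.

On a frictionless banked curve, N sinθ = mv²/r and N cosθ = mg, so tanθ = v²/(rg).
v = √(r g tanθ) = √(292 × 9.81 × tan 31.5°) = √(292 × 9.81 × 0.6128) = √1755 = 41.90 m/s.

41.9 m/s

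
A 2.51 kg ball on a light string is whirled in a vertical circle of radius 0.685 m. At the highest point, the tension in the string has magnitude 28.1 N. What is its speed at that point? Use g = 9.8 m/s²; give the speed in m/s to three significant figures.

3.79 m/s

At the top, T + mg = mv²/r, so v = √(r(T/m + g)) = √(0.685 × (28.1/2.51 + 9.8)) = √(0.685 × 21.00) = √14.38 = 3.792 m/s.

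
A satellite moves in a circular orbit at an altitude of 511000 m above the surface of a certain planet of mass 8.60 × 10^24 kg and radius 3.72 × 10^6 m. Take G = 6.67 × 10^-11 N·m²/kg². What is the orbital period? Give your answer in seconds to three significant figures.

r = R + h = 3.72 × 10^6 + 511000 = 4.231 × 10^6 m. Gravity provides the centripetal force: G M m / r² = m v² / r ⇒ v = √(GM/r) = 11640 m/s.
T = 2πr/v = 2π × 4.231 × 10^6 / 11640 = 2283 s.

2280 s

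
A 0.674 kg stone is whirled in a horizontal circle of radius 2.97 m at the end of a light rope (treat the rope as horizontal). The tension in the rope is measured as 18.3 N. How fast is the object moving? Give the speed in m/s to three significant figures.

T = m v²/r ⇒ v = √(T r / m) = √(18.3 × 2.97 / 0.674) = √80.64 = 8.980 m/s.

8.98 m/s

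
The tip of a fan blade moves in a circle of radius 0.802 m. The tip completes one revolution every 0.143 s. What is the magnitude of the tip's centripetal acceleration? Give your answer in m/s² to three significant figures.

1550 m/s²

v = 2πr/T = 2π × 0.802/0.143 = 35.24 m/s.
a_c = v²/r = (35.24)²/0.802 = 1242/0.802 = 1548 m/s².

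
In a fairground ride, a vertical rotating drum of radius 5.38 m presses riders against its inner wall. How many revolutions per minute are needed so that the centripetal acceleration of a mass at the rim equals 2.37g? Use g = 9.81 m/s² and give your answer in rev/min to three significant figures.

Require ω²r = 2.37g, so ω = √(2.37 × 9.81/5.38) = 2.079 rad/s.
In rev/min: ω × 60/(2π) = 2.079 × 60/(2π) = 19.85 rev/min.

19.9 rev/min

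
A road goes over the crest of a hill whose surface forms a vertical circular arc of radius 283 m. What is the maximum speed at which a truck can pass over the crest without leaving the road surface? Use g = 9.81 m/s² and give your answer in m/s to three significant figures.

52.7 m/s

At the crest the centre of the circle is below the truck, so the net downward (centripetal) force is mg − N = mv²/r.
The truck leaves the road when N → 0, giving v_max = √(g r) = √(9.81 × 283) = 52.69 m/s.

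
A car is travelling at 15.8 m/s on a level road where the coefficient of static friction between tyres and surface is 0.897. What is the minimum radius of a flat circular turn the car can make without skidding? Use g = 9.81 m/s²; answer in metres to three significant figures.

At the limit, μ_s m g = m v²/r, so r_min = v²/(μ_s g) = (15.8)²/(0.897 × 9.81) = 249.6/8.800 = 28.37 m.

28.4 m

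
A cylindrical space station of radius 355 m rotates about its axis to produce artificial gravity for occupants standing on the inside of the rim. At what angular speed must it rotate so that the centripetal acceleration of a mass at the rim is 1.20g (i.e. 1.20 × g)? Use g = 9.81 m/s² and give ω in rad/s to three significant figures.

Centripetal acceleration a_c = ω²r. Setting ω²r = 1.20g:
ω = √(1.20g / r) = √(1.20 × 9.81 / 355) = √0.03316 = 0.1821 rad/s.

0.182 rad/s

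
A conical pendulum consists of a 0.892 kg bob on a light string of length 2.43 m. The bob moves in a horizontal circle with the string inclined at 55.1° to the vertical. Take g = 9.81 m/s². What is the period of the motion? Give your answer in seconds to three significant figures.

2.37 s

r = L sinθ = 1.993 m. From T sinθ = mω²r and T cosθ = mg: tanθ = ω²r/g, so ω² = g tanθ / r = g/(L cosθ).
ω = √(g/(L cosθ)) = √(9.81/(2.43 × 0.5721)) = √7.056 = 2.656 rad/s.
Period = 2π/ω = 2.365 s.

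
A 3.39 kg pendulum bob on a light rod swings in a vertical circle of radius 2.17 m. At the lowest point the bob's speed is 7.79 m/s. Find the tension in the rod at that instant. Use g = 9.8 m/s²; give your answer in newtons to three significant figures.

128 N

At the lowest point, T points up (toward the centre) and the weight mg points down (away from the centre), so the net inward force is T − mg = mv²/r.
T = m(v²/r + g) = 3.39 × ((7.79)²/2.17 + 9.8) = 3.39 × (27.97 + 9.8) = 3.39 × 37.77 = 128.0 N.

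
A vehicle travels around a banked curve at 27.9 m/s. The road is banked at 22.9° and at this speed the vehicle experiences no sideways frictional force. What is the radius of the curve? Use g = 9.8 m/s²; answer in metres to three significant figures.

188 m

Frictionless banking: tanθ = v²/(rg), so r = v²/(g tanθ).
r = (27.9)²/(9.8 × tan 22.9°) = 778.4/(9.8 × 0.4224) = 778.4/4.140 = 188.0 m.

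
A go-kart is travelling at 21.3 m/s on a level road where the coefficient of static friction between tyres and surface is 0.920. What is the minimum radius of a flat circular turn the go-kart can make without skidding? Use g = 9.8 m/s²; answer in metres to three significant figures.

50.3 m

At the limit, μ_s m g = m v²/r, so r_min = v²/(μ_s g) = (21.3)²/(0.920 × 9.8) = 453.7/9.016 = 50.32 m.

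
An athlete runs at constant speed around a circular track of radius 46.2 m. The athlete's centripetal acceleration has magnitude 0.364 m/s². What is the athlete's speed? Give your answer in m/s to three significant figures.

a_c = v²/r ⇒ v = √(a_c · r) = √(0.364 × 46.2) = √16.82 = 4.101 m/s.

4.10 m/s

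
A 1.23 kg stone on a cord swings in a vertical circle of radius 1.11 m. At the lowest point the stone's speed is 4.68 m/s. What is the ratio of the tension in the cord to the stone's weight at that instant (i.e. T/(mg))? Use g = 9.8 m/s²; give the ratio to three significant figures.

At the bottom, T − mg = mv²/r, so T = m(v²/r + g) and T/(mg) = v²/(rg) + 1 = (4.68)²/(1.11 × 9.8) + 1 = 2.013 + 1 = 3.013.

3.01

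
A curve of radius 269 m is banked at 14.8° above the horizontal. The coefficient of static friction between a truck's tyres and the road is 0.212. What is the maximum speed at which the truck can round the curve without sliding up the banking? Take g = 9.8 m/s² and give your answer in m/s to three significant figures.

36.5 m/s

At the maximum speed, friction acts down the slope at its limiting value f = μN. Radially (horizontal, toward centre): N sinθ + μN cosθ = mv²/r. Vertically: N cosθ − μN sinθ = mg.
Dividing: v² = r g (sinθ + μcosθ)/(cosθ − μsinθ).
sinθ + μcosθ = 0.2554 + 0.212×0.9668 = 0.4604; cosθ − μsinθ = 0.9668 − 0.212×0.2554 = 0.9127.
v² = 269 × 9.8 × 0.4604/0.9127 = 1330 m²/s², so v = 36.47 m/s.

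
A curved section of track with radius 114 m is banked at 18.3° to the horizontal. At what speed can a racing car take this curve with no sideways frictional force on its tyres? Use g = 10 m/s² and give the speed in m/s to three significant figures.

On a frictionless banked curve, N sinθ = mv²/r and N cosθ = mg, so tanθ = v²/(rg).
v = √(r g tanθ) = √(114 × 10.0 × tan 18.3°) = √(114 × 10.0 × 0.3307) = √377.0 = 19.42 m/s.

19.4 m/s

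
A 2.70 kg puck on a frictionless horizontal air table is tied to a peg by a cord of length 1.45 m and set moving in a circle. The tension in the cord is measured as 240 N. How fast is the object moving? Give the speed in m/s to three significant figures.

11.4 m/s

T = m v²/r ⇒ v = √(T r / m) = √(240 × 1.45 / 2.70) = √128.9 = 11.35 m/s.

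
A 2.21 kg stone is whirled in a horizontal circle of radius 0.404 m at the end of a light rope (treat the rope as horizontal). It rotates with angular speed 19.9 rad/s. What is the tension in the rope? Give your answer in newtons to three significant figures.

v = ωr = 19.9 × 0.404 = 8.040 m/s.
The tension is the only horizontal force, so it supplies the full centripetal force: T = m v²/r = 2.21 × (8.040)²/0.404 = 2.21 × 64.64/0.404 = 353.6 N.

354 N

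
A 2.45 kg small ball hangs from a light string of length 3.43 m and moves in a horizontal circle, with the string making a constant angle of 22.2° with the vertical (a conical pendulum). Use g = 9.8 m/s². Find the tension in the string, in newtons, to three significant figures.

25.9 N

Vertically the bob has no acceleration, so T cosθ = mg.
T = mg/cosθ = 2.45 × 9.8 / cos 22.2° = 24.01/0.9259 = 25.93 N.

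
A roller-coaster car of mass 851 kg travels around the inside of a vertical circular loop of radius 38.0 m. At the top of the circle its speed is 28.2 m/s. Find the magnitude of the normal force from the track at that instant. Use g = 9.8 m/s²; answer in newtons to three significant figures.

At the top, both N and the weight mg point inward (toward the centre), so N + mg = mv²/r.
N = m(v²/r − g) = 851 × ((28.2)²/38.0 − 9.8) = 851 × (20.93 − 9.8) = 851 × 11.13 = 9469 N.

9470 N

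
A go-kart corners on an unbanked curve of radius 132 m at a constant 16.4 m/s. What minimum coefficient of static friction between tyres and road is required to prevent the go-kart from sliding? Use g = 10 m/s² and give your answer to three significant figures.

Friction provides the centripetal force: μ_s m g = m v²/r, so μ_s = v²/(g r) = (16.40)²/(10.0 × 132) = 269.0/1320 = 0.2038.

0.204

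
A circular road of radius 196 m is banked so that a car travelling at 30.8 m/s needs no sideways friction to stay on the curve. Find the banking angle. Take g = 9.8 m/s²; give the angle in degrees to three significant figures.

26.3°

With no friction, the horizontal component of the normal force provides the centripetal force: N sinθ = mv²/r, while N cosθ = mg vertically.
Dividing: tanθ = v²/(r g) = (30.8)²/(196 × 9.8) = 948.6/1921 = 0.4939.
θ = arctan(0.4939) = 26.28°.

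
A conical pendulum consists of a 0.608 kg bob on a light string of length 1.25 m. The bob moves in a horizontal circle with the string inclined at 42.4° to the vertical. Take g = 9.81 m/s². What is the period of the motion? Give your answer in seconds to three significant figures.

r = L sinθ = 0.8429 m. From T sinθ = mω²r and T cosθ = mg: tanθ = ω²r/g, so ω² = g tanθ / r = g/(L cosθ).
ω = √(g/(L cosθ)) = √(9.81/(1.25 × 0.7385)) = √10.63 = 3.260 rad/s.
Period = 2π/ω = 1.927 s.

1.93 s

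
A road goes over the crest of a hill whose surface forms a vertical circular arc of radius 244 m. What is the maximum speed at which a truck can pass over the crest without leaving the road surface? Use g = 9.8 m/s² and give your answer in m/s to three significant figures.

48.9 m/s

At the crest the centre of the circle is below the truck, so the net downward (centripetal) force is mg − N = mv²/r.
The truck leaves the road when N → 0, giving v_max = √(g r) = √(9.8 × 244) = 48.90 m/s.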